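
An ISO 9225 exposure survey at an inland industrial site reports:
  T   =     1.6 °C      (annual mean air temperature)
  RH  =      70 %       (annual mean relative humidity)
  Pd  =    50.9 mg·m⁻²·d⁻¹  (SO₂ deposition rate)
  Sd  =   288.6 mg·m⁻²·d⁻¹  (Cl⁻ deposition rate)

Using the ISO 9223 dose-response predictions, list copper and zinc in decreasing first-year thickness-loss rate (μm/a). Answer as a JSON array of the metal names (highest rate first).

copper: T≤10 °C ⇒ hinge +0.126·(1.6−10) = -1.0584
  SO₂ term: 0.0053·50.9^0.26·exp(0.059·70-1.0584) = 0.3177
  Cl⁻ term: 0.01025·288.6^0.27·exp(0.036·70+0.049·1.6) = 0.636
  r_corr = 0.3177 + 0.636 = 0.9537 μm/a
zinc: f(T) = +0.038·(T−10) [T≤10 °C] = -0.3192
  SO₂ term: 0.0129·50.9^0.44·exp(0.046·70-0.3192) = 1.322
  Cl⁻ term: 0.0175·288.6^0.57·exp(0.008·70+0.085·1.6) = 0.8865
  sum: 1.322 + 0.8865 → r_corr = 2.209 μm/a
Ordering by μm/a: zinc (2.21) > copper (0.954)

["zinc", "copper"]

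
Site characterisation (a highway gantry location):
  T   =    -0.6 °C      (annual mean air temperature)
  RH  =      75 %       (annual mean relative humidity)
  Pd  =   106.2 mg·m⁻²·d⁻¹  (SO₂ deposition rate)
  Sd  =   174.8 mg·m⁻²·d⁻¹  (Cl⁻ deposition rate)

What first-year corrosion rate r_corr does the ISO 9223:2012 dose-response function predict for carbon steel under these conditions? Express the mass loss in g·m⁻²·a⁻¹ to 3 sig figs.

carbon steel: temperature factor f = +0.150·(-10.6) = -1.5900
  Pd branch = 1.77·Pd^0.52·e^(0.02·RH+f) = 18.3 μm/a
  Sd branch = 0.102·Sd^0.62·e^(0.033·RH+0.04·T) = 29.07 μm/a
  sum: 18.3 + 29.07 → r_corr = 47.37 μm/a
Convert to mass loss: 47.37 μm/a × 7.85 g/cm³ = 371.9 g·m⁻²·a⁻¹

r_corr = 372 g·m⁻²·a⁻¹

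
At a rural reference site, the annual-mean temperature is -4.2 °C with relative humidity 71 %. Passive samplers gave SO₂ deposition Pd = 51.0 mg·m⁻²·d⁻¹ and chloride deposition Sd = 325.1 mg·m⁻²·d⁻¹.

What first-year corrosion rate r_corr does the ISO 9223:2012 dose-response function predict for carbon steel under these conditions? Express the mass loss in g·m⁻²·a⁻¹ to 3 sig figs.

carbon steel: f(T) = +0.150·(T−10) [T≤10 °C] = -2.1300
  Pd branch = 1.77·Pd^0.52·e^(0.02·RH+f) = 6.723 μm/a
  Cl⁻ term: 0.102·325.1^0.62·exp(0.033·71+0.04·-4.2) = 32.41
  sum: 6.723 + 32.41 → r_corr = 39.13 μm/a
Convert to mass loss: 39.13 μm/a × 7.85 g/cm³ = 307.2 g·m⁻²·a⁻¹

r_corr = 307 g·m⁻²·a⁻¹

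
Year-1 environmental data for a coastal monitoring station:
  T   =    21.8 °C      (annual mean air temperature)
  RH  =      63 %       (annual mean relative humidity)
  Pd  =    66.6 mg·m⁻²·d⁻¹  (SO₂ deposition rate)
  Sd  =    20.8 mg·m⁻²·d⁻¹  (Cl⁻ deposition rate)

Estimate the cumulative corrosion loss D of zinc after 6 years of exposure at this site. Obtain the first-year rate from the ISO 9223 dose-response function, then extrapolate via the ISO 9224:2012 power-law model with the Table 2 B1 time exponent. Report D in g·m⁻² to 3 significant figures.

D(6) = 51.6 g·m⁻²

zinc: T>10 °C ⇒ hinge -0.071·(21.8−10) = -0.8378
  sulphur-dioxide contribution → 0.6422 μm/a
  chloride contribution → 1.042 μm/a
  ⇒ r_corr(zinc) = 1.684 μm/a
ISO 9224: D(t) = r_corr · t^b with b = 0.813 (zinc, B1)
  D(6) = 1.684 × 6^0.813 = 1.684 × 4.292 = 7.229 μm
  Mass loss = 7.229 μm × 7.14 g/cm³ = 51.62 g·m⁻²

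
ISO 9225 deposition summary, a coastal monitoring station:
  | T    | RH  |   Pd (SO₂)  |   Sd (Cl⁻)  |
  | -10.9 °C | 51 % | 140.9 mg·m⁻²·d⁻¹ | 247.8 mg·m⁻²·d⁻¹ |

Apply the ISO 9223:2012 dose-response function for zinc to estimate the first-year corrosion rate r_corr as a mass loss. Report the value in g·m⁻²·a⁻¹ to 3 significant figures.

r_corr = 5.56 g·m⁻²·a⁻¹

zinc: f(T) = +0.038·(T−10) [T≤10 °C] = -0.7942
  SO₂ term: 0.0129·140.9^0.44·exp(0.046·51-0.7942) = 0.5371
  Cl⁻ term: 0.0175·247.8^0.57·exp(0.008·51+0.085·-10.9) = 0.2413
  r_corr = 0.5371 + 0.2413 = 0.7784 μm/a
Convert to mass loss: 0.7784 μm/a × 7.14 g/cm³ = 5.557 g·m⁻²·a⁻¹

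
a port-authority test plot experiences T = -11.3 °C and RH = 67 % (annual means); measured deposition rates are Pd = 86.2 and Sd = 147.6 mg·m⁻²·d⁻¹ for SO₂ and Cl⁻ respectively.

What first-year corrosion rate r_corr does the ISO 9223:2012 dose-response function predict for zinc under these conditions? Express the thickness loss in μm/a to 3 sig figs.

r_corr = 1.09 μm/a

zinc: f(T) = +0.038·(T−10) [T≤10 °C] = -0.8094
  sulphur-dioxide contribution → 0.8896 μm/a
  chloride contribution → 0.1973 μm/a
  ⇒ r_corr(zinc) = 1.087 μm/a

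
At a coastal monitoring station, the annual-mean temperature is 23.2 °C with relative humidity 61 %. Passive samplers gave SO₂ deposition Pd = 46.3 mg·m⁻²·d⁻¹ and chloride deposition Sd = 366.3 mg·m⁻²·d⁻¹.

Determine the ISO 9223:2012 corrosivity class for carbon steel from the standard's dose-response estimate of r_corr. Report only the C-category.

C5

carbon steel: temperature factor f = -0.054·(13.2) = -0.7128
  Pd branch = 1.77·Pd^0.52·e^(0.02·RH+f) = 21.59 μm/a
  Sd branch = 0.102·Sd^0.62·e^(0.033·RH+0.04·T) = 75.07 μm/a
  sum: 21.59 + 75.07 → r_corr = 96.66 μm/a
ISO 9223 Table 2 (carbon steel): 80 < 96.7 ≤ 200 μm/a ⇒ C5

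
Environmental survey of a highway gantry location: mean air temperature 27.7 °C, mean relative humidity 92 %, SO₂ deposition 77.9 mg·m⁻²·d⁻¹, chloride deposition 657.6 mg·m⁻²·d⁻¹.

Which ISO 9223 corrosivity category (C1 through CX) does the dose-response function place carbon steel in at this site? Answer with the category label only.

CX

carbon steel: T>10 °C ⇒ hinge -0.054·(27.7−10) = -0.9558
  sulphur-dioxide contribution → 41.26 μm/a
  chloride contribution → 359.3 μm/a
  total first-year rate 400.6 μm/a
Category bounds: 200…700 μm/a bracket r_corr ⇒ CX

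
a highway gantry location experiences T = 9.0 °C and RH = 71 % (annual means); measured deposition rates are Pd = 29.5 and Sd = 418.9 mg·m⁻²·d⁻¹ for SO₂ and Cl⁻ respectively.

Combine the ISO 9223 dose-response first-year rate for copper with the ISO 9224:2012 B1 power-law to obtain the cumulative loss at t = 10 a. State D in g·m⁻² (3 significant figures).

copper: T≤10 °C ⇒ hinge +0.126·(9.0−10) = -0.1260
  sulphur-dioxide contribution → 0.743 μm/a
  chloride contribution → 1.048 μm/a
  total first-year rate 1.791 μm/a
ISO 9224: D(t) = r_corr · t^b with b = 0.667 (copper, B1)
  D(10) = 1.791 × 10^0.667 = 1.791 × 4.645 = 8.318 μm
  Mass loss = 8.318 μm × 8.96 g/cm³ = 74.53 g·m⁻²

D(10) = 74.5 g·m⁻²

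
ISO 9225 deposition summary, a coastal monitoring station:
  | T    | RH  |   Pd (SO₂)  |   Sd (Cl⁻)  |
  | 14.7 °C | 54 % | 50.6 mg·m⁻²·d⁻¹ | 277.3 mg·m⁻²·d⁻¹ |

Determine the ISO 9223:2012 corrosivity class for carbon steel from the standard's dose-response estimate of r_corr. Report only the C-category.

carbon steel: f(T) = -0.054·(T−10) [T>10 °C] = -0.2538
  Pd branch = 1.77·Pd^0.52·e^(0.02·RH+f) = 31.11 μm/a
  Sd branch = 0.102·Sd^0.62·e^(0.033·RH+0.04·T) = 35.69 μm/a
  r_corr = 31.11 + 35.69 = 66.8 μm/a
Category bounds: 50…80 μm/a bracket r_corr ⇒ C4

C4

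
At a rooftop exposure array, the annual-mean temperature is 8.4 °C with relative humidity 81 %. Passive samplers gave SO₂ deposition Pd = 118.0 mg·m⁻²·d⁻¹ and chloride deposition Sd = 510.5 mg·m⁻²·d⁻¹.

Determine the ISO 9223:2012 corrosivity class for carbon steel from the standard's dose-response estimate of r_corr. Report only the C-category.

carbon steel: T≤10 °C ⇒ hinge +0.150·(8.4−10) = -0.2400
  SO₂ term: 1.77·118.0^0.52·exp(0.02·81-0.2400) = 84.08
  Sd branch = 0.102·Sd^0.62·e^(0.033·RH+0.04·T) = 98.71 μm/a
  r_corr = 84.08 + 98.71 = 182.8 μm/a
183 μm/a falls in (80, 200] for carbon steel → category C5

C5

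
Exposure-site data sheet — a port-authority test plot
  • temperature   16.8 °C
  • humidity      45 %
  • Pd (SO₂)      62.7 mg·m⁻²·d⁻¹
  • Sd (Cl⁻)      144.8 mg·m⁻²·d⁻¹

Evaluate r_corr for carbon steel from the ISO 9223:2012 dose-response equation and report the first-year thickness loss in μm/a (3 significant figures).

carbon steel: f(T) = -0.054·(T−10) [T>10 °C] = -0.3672
  Pd branch = 1.77·Pd^0.52·e^(0.02·RH+f) = 25.94 μm/a
  Cl⁻ term: 0.102·144.8^0.62·exp(0.033·45+0.04·16.8) = 19.28
  sum: 25.94 + 19.28 → r_corr = 45.22 μm/a

r_corr = 45.2 μm/a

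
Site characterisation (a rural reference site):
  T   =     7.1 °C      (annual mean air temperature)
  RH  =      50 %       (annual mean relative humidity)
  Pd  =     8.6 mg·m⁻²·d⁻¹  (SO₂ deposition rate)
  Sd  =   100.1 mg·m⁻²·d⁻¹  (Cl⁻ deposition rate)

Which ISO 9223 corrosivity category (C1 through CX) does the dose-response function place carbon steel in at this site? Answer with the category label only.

C2

carbon steel: temperature factor f = +0.150·(-2.9) = -0.4350
  SO₂ term: 1.77·8.6^0.52·exp(0.02·50-0.4350) = 9.534
  Cl⁻ term: 0.102·100.1^0.62·exp(0.033·50+0.04·7.1) = 12.27
  r_corr = 9.534 + 12.27 = 21.8 μm/a
Category bounds: 1.3…25 μm/a bracket r_corr ⇒ C2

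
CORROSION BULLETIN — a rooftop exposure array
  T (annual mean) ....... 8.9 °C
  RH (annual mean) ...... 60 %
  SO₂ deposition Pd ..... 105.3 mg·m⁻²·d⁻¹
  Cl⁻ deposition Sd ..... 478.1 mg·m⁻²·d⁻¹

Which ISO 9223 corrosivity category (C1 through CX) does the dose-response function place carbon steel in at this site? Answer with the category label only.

C5

carbon steel: T≤10 °C ⇒ hinge +0.150·(8.9−10) = -0.1650
  SO₂ term: 1.77·105.3^0.52·exp(0.02·60-0.1650) = 56.12
  Sd branch = 0.102·Sd^0.62·e^(0.033·RH+0.04·T) = 48.35 μm/a
  sum: 56.12 + 48.35 → r_corr = 104.5 μm/a
Category bounds: 80…200 μm/a bracket r_corr ⇒ C5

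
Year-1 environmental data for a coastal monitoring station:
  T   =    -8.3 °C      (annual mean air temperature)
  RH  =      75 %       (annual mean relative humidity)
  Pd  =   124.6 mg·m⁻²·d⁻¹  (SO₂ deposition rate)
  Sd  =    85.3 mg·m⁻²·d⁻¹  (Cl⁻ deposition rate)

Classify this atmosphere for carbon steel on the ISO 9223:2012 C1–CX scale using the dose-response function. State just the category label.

carbon steel: f(T) = +0.150·(T−10) [T≤10 °C] = -2.7450
  sulphur-dioxide contribution → 6.265 μm/a
  chloride contribution → 13.69 μm/a
  total first-year rate 19.96 μm/a
ISO 9223 Table 2 (carbon steel): 1.3 < 20 ≤ 25 μm/a ⇒ C2

C2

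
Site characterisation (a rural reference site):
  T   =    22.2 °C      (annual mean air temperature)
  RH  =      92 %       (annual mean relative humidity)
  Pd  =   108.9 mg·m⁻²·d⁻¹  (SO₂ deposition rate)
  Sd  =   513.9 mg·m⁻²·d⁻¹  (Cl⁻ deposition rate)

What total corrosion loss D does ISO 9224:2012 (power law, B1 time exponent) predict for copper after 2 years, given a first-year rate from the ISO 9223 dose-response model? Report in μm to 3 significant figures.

copper: T>10 °C ⇒ hinge -0.080·(22.2−10) = -0.9760
  Pd branch = 0.0053·Pd^0.26·e^(0.059·RH+f) = 1.54 μm/a
  Sd branch = 0.01025·Sd^0.27·e^(0.036·RH+0.049·T) = 4.503 μm/a
  sum: 1.54 + 4.503 → r_corr = 6.042 μm/a
Power-law: D(2) = r_corr · 2^0.667
  D(2) = 6.042 × 2^0.667 = 6.042 × 1.588 = 9.594 μm

D(2) = 9.59 μm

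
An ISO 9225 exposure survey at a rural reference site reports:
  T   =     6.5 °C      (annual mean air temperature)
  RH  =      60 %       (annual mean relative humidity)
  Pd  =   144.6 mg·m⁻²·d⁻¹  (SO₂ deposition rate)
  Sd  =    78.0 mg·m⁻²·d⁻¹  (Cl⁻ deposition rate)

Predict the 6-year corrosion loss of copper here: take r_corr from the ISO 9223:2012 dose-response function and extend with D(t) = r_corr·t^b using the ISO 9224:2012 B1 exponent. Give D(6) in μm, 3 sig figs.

D(6) = 2.72 μm

copper: f(T) = +0.126·(T−10) [T≤10 °C] = -0.4410
  Pd branch = 0.0053·Pd^0.26·e^(0.059·RH+f) = 0.4283 μm/a
  Sd branch = 0.01025·Sd^0.27·e^(0.036·RH+0.049·T) = 0.3963 μm/a
  sum: 0.4283 + 0.3963 → r_corr = 0.8246 μm/a
Power-law: D(6) = r_corr · 6^0.667
  D(6) = 0.8246 × 6^0.667 = 0.8246 × 3.304 = 2.724 μm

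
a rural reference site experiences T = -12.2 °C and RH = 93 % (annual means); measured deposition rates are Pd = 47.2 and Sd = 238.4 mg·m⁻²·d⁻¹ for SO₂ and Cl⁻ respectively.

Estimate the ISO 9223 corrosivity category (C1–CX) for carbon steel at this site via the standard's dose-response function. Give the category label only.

C3

carbon steel: f(T) = +0.150·(T−10) [T≤10 °C] = -3.3300
  Pd branch = 1.77·Pd^0.52·e^(0.02·RH+f) = 3.02 μm/a
  Cl⁻ term: 0.102·238.4^0.62·exp(0.033·93+0.04·-12.2) = 40.13
  sum: 3.02 + 40.13 → r_corr = 43.15 μm/a
43.1 μm/a falls in (25, 50] for carbon steel → category C3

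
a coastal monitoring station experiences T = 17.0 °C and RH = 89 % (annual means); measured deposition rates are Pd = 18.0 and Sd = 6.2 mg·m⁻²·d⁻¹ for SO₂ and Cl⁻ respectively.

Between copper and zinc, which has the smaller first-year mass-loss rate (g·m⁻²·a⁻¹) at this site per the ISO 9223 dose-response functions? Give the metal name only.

zinc

copper: f(T) = -0.080·(T−10) [T>10 °C] = -0.5600
  sulphur-dioxide contribution → 1.224 μm/a
  chloride contribution → 0.9504 μm/a
  total first-year rate 2.175 μm/a
  mass loss = 2.175 μm/a × 8.96 g/cm³ = 19.49 g·m⁻²·a⁻¹
zinc: T>10 °C ⇒ hinge -0.071·(17.0−10) = -0.4970
  sulphur-dioxide contribution → 1.679 μm/a
  chloride contribution → 0.428 μm/a
  ⇒ r_corr(zinc) = 2.107 μm/a
  mass loss = 2.107 μm/a × 7.14 g/cm³ = 15.04 g·m⁻²·a⁻¹
Ordering by g·m⁻²·a⁻¹: copper (19.5) > zinc (15)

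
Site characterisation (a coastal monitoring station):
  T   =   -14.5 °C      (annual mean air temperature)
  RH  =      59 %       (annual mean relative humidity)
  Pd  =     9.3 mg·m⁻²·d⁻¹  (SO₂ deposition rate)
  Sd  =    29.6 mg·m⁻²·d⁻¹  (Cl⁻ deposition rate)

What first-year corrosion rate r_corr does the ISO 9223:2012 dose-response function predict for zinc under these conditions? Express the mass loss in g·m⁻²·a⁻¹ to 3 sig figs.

r_corr = 1.86 g·m⁻²·a⁻¹

zinc: T≤10 °C ⇒ hinge +0.038·(-14.5−10) = -0.9310
  SO₂ term: 0.0129·9.3^0.44·exp(0.046·59-0.9310) = 0.2047
  Cl⁻ term: 0.0175·29.6^0.57·exp(0.008·59+0.085·-14.5) = 0.05641
  sum: 0.2047 + 0.05641 → r_corr = 0.2611 μm/a
Convert to mass loss: 0.2611 μm/a × 7.14 g/cm³ = 1.864 g·m⁻²·a⁻¹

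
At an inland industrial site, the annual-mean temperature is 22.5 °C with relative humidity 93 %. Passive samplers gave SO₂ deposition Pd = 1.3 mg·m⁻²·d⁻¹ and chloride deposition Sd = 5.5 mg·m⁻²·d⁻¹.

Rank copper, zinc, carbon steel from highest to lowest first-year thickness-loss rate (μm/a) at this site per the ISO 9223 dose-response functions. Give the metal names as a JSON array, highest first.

copper: T>10 °C ⇒ hinge -0.080·(22.5−10) = -1.0000
  sulphur-dioxide contribution → 0.5042 μm/a
  chloride contribution → 1.391 μm/a
  total first-year rate 1.896 μm/a
zinc: temperature factor f = -0.071·(12.5) = -0.8875
  sulphur-dioxide contribution → 0.4297 μm/a
  chloride contribution → 0.6588 μm/a
  total first-year rate 1.089 μm/a
carbon steel: f(T) = -0.054·(T−10) [T>10 °C] = -0.6750
  sulphur-dioxide contribution → 6.635 μm/a
  chloride contribution → 15.54 μm/a
  ⇒ r_corr(carbon steel) = 22.17 μm/a
Ordering by μm/a: carbon steel (22.2) > copper (1.9) > zinc (1.09)

["carbon steel", "copper", "zinc"]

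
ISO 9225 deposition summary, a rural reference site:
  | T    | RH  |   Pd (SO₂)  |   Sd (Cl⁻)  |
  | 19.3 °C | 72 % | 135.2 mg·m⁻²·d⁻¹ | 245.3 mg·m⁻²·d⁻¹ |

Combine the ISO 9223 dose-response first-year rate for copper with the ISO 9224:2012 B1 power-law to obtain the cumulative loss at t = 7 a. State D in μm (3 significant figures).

copper: T>10 °C ⇒ hinge -0.080·(19.3−10) = -0.7440
  sulphur-dioxide contribution → 0.6311 μm/a
  chloride contribution → 1.557 μm/a
  total first-year rate 2.188 μm/a
ISO 9224: D(t) = r_corr · t^b with b = 0.667 (copper, B1)
  D(7) = 2.188 × 7^0.667 = 2.188 × 3.662 = 8.013 μm

D(7) = 8.01 μm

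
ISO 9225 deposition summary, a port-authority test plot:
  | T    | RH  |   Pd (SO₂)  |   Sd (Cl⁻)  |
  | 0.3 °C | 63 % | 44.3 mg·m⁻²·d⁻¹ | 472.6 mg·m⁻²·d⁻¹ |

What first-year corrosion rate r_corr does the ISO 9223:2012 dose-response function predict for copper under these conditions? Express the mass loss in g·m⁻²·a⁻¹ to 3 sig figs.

r_corr = 6.29 g·m⁻²·a⁻¹

copper: temperature factor f = +0.126·(-9.7) = -1.2222
  sulphur-dioxide contribution → 0.1721 μm/a
  chloride contribution → 0.5299 μm/a
  total first-year rate 0.702 μm/a
Convert to mass loss: 0.702 μm/a × 8.96 g/cm³ = 6.29 g·m⁻²·a⁻¹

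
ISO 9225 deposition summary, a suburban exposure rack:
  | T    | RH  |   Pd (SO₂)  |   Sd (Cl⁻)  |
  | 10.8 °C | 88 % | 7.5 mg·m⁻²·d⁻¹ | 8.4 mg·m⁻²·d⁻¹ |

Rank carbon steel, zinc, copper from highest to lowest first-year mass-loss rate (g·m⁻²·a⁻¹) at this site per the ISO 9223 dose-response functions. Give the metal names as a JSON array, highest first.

["carbon steel", "copper", "zinc"]

carbon steel: f(T) = -0.054·(T−10) [T>10 °C] = -0.0432
  SO₂ term: 1.77·7.5^0.52·exp(0.02·88-0.0432) = 28.09
  Cl⁻ term: 0.102·8.4^0.62·exp(0.033·88+0.04·10.8) = 10.73
  r_corr = 28.09 + 10.73 = 38.82 μm/a
  mass loss = 38.82 μm/a × 7.85 g/cm³ = 304.7 g·m⁻²·a⁻¹
zinc: temperature factor f = -0.071·(0.8) = -0.0568
  SO₂ term: 0.0129·7.5^0.44·exp(0.046·88-0.0568) = 1.694
  Cl⁻ term: 0.0175·8.4^0.57·exp(0.008·88+0.085·10.8) = 0.2981
  sum: 1.694 + 0.2981 → r_corr = 1.992 μm/a
  mass loss = 1.992 μm/a × 7.14 g/cm³ = 14.22 g·m⁻²·a⁻¹
copper: T>10 °C ⇒ hinge -0.080·(10.8−10) = -0.0640
  SO₂ term: 0.0053·7.5^0.26·exp(0.059·88-0.0640) = 1.51
  Cl⁻ term: 0.01025·8.4^0.27·exp(0.036·88+0.049·10.8) = 0.7344
  r_corr = 1.51 + 0.7344 = 2.244 μm/a
  mass loss = 2.244 μm/a × 8.96 g/cm³ = 20.11 g·m⁻²·a⁻¹
Ordering by g·m⁻²·a⁻¹: carbon steel (305) > copper (20.1) > zinc (14.2)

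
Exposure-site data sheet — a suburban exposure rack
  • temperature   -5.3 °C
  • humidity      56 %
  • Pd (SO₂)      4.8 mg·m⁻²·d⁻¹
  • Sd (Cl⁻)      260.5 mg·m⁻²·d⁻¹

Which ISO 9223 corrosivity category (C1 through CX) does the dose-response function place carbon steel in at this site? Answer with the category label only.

carbon steel: T≤10 °C ⇒ hinge +0.150·(-5.3−10) = -2.2950
  sulphur-dioxide contribution → 1.236 μm/a
  chloride contribution → 16.48 μm/a
  total first-year rate 17.71 μm/a
ISO 9223 Table 2 (carbon steel): 1.3 < 17.7 ≤ 25 μm/a ⇒ C2

C2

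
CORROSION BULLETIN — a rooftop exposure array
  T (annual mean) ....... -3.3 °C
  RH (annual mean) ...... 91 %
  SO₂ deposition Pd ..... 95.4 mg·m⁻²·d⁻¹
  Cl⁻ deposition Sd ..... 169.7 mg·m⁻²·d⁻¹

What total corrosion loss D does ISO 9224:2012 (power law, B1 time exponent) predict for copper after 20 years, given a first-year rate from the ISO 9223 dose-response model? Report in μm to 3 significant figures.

D(20) = 11.9 μm

copper: f(T) = +0.126·(T−10) [T≤10 °C] = -1.6758
  Pd branch = 0.0053·Pd^0.26·e^(0.059·RH+f) = 0.6965 μm/a
  Cl⁻ term: 0.01025·169.7^0.27·exp(0.036·91+0.049·-3.3) = 0.9231
  r_corr = 0.6965 + 0.9231 = 1.62 μm/a
ISO 9224: D(t) = r_corr · t^b with b = 0.667 (copper, B1)
  D(20) = 1.62 × 20^0.667 = 1.62 × 7.375 = 11.95 μm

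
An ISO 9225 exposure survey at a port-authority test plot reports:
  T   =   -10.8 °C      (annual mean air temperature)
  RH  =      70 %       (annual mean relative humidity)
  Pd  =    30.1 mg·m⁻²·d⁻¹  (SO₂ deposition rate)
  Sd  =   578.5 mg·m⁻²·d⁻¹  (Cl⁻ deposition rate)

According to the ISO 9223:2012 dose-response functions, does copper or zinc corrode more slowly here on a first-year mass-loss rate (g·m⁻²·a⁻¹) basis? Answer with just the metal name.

copper: temperature factor f = +0.126·(-20.8) = -2.6208
  Pd branch = 0.0053·Pd^0.26·e^(0.059·RH+f) = 0.0581 μm/a
  Sd branch = 0.01025·Sd^0.27·e^(0.036·RH+0.049·T) = 0.418 μm/a
  r_corr = 0.0581 + 0.418 = 0.4761 μm/a
  mass loss = 0.4761 μm/a × 8.96 g/cm³ = 4.265 g·m⁻²·a⁻¹
zinc: T≤10 °C ⇒ hinge +0.038·(-10.8−10) = -0.7904
  Pd branch = 0.0129·Pd^0.44·e^(0.046·RH+f) = 0.6551 μm/a
  Cl⁻ term: 0.0175·578.5^0.57·exp(0.008·70+0.085·-10.8) = 0.4593
  r_corr = 0.6551 + 0.4593 = 1.114 μm/a
  mass loss = 1.114 μm/a × 7.14 g/cm³ = 7.957 g·m⁻²·a⁻¹
Ordering by g·m⁻²·a⁻¹: zinc (7.96) > copper (4.27)

copper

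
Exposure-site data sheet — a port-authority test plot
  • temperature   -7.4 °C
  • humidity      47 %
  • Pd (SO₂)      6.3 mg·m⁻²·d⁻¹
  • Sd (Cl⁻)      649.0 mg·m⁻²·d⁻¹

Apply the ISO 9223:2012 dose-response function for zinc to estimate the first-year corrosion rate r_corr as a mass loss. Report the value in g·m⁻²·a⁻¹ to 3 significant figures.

zinc: f(T) = +0.038·(T−10) [T≤10 °C] = -0.6612
  SO₂ term: 0.0129·6.3^0.44·exp(0.046·47-0.6612) = 0.13
  Cl⁻ term: 0.0175·649.0^0.57·exp(0.008·47+0.085·-7.4) = 0.5447
  r_corr = 0.13 + 0.5447 = 0.6747 μm/a
Convert to mass loss: 0.6747 μm/a × 7.14 g/cm³ = 4.818 g·m⁻²·a⁻¹

r_corr = 4.82 g·m⁻²·a⁻¹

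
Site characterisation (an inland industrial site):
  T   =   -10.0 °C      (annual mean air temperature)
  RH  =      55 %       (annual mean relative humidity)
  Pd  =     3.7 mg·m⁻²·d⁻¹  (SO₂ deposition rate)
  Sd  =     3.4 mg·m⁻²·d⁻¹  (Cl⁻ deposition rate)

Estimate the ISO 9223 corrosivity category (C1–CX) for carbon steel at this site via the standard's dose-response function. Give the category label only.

C2

carbon steel: T≤10 °C ⇒ hinge +0.150·(-10.0−10) = -3.0000
  sulphur-dioxide contribution → 0.5227 μm/a
  chloride contribution → 0.8967 μm/a
  ⇒ r_corr(carbon steel) = 1.419 μm/a
1.42 μm/a falls in (1.3, 25] for carbon steel → category C2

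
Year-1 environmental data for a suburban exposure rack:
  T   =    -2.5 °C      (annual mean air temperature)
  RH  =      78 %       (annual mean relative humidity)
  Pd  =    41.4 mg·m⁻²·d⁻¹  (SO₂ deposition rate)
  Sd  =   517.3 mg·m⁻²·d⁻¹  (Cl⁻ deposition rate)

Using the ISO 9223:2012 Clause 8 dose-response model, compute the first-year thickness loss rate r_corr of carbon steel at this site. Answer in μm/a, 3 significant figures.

carbon steel: temperature factor f = +0.150·(-12.5) = -1.8750
  sulphur-dioxide contribution → 8.954 μm/a
  chloride contribution → 58.29 μm/a
  total first-year rate 67.24 μm/a

r_corr = 67.2 μm/a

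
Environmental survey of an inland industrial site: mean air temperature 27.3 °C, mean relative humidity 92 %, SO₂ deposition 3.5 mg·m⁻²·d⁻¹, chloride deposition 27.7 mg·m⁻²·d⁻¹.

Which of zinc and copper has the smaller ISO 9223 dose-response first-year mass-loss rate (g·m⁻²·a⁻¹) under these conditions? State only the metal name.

zinc

zinc: f(T) = -0.071·(T−10) [T>10 °C] = -1.2283
  Pd branch = 0.0129·Pd^0.44·e^(0.046·RH+f) = 0.4513 μm/a
  Sd branch = 0.0175·Sd^0.57·e^(0.008·RH+0.085·T) = 2.47 μm/a
  sum: 0.4513 + 2.47 → r_corr = 2.921 μm/a
  mass loss = 2.921 μm/a × 7.14 g/cm³ = 20.86 g·m⁻²·a⁻¹
copper: f(T) = -0.080·(T−10) [T>10 °C] = -1.3840
  Pd branch = 0.0053·Pd^0.26·e^(0.059·RH+f) = 0.4188 μm/a
  Sd branch = 0.01025·Sd^0.27·e^(0.036·RH+0.049·T) = 2.627 μm/a
  sum: 0.4188 + 2.627 → r_corr = 3.046 μm/a
  mass loss = 3.046 μm/a × 8.96 g/cm³ = 27.29 g·m⁻²·a⁻¹
Ordering by g·m⁻²·a⁻¹: copper (27.3) > zinc (20.9)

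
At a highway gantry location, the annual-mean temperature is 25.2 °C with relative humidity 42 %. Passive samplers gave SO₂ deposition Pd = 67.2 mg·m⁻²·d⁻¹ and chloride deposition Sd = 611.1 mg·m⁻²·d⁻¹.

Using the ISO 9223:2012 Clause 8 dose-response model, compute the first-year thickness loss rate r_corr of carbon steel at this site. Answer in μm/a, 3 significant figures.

carbon steel: f(T) = -0.054·(T−10) [T>10 °C] = -0.8208
  SO₂ term: 1.77·67.2^0.52·exp(0.02·42-0.8208) = 16.09
  Cl⁻ term: 0.102·611.1^0.62·exp(0.033·42+0.04·25.2) = 59.66
  r_corr = 16.09 + 59.66 = 75.75 μm/a

r_corr = 75.8 μm/a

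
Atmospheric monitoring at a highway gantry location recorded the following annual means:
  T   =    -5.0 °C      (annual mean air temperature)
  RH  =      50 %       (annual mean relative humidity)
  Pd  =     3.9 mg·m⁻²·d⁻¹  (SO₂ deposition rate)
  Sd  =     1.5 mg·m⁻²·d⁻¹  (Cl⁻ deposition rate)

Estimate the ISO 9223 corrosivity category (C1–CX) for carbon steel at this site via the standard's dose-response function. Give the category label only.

C2

carbon steel: f(T) = +0.150·(T−10) [T≤10 °C] = -2.2500
  Pd branch = 1.77·Pd^0.52·e^(0.02·RH+f) = 1.029 μm/a
  Sd branch = 0.102·Sd^0.62·e^(0.033·RH+0.04·T) = 0.5591 μm/a
  r_corr = 1.029 + 0.5591 = 1.588 μm/a
ISO 9223 Table 2 (carbon steel): 1.3 < 1.59 ≤ 25 μm/a ⇒ C2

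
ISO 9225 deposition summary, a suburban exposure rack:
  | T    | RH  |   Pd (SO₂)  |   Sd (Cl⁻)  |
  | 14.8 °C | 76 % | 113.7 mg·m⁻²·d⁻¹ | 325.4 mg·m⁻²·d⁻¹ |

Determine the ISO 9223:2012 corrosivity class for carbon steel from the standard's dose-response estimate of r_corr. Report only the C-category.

C5

carbon steel: temperature factor f = -0.054·(4.8) = -0.2592
  SO₂ term: 1.77·113.7^0.52·exp(0.02·76-0.2592) = 73.2
  Sd branch = 0.102·Sd^0.62·e^(0.033·RH+0.04·T) = 81.77 μm/a
  r_corr = 73.2 + 81.77 = 155 μm/a
155 μm/a falls in (80, 200] for carbon steel → category C5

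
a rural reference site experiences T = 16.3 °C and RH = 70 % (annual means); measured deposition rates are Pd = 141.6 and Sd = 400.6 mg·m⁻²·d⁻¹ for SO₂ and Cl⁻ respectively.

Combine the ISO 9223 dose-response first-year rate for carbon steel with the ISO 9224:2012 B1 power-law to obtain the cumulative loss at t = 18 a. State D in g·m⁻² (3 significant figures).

D(18) = 5.27e+03 g·m⁻²

carbon steel: T>10 °C ⇒ hinge -0.054·(16.3−10) = -0.3402
  sulphur-dioxide contribution → 67.11 μm/a
  chloride contribution → 81.03 μm/a
  ⇒ r_corr(carbon steel) = 148.1 μm/a
Power-law: D(18) = r_corr · 18^0.523
  D(18) = 148.1 × 18^0.523 = 148.1 × 4.534 = 671.7 μm
  Mass loss = 671.7 μm × 7.85 g/cm³ = 5273 g·m⁻²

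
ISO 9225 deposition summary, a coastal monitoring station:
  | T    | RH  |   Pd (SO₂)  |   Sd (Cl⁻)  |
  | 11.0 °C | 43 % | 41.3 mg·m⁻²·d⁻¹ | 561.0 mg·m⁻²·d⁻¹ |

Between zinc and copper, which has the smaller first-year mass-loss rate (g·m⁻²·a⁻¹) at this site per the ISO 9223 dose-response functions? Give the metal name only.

zinc: f(T) = -0.071·(T−10) [T>10 °C] = -0.0710
  sulphur-dioxide contribution → 0.4465 μm/a
  chloride contribution → 2.32 μm/a
  ⇒ r_corr(zinc) = 2.766 μm/a
  mass loss = 2.766 μm/a × 7.14 g/cm³ = 19.75 g·m⁻²·a⁻¹
copper: T>10 °C ⇒ hinge -0.080·(11.0−10) = -0.0800
  sulphur-dioxide contribution → 0.1627 μm/a
  chloride contribution → 0.4564 μm/a
  total first-year rate 0.6191 μm/a
  mass loss = 0.6191 μm/a × 8.96 g/cm³ = 5.547 g·m⁻²·a⁻¹
Ordering by g·m⁻²·a⁻¹: zinc (19.7) > copper (5.55)

copper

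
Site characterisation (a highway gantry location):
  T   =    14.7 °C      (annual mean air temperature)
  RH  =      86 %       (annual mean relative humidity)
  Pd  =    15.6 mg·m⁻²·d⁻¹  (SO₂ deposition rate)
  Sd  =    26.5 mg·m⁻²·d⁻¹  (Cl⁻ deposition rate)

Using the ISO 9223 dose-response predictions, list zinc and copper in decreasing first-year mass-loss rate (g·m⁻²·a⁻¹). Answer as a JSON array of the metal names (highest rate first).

["copper", "zinc"]

zinc: f(T) = -0.071·(T−10) [T>10 °C] = -0.3337
  SO₂ term: 0.0129·15.6^0.44·exp(0.046·86-0.3337) = 1.617
  Sd branch = 0.0175·Sd^0.57·e^(0.008·RH+0.085·T) = 0.7866 μm/a
  r_corr = 1.617 + 0.7866 = 2.404 μm/a
  mass loss = 2.404 μm/a × 7.14 g/cm³ = 17.16 g·m⁻²·a⁻¹
copper: T>10 °C ⇒ hinge -0.080·(14.7−10) = -0.3760
  SO₂ term: 0.0053·15.6^0.26·exp(0.059·86-0.3760) = 1.188
  Cl⁻ term: 0.01025·26.5^0.27·exp(0.036·86+0.049·14.7) = 1.128
  r_corr = 1.188 + 1.128 = 2.316 μm/a
  mass loss = 2.316 μm/a × 8.96 g/cm³ = 20.75 g·m⁻²·a⁻¹
Ordering by g·m⁻²·a⁻¹: copper (20.8) > zinc (17.2)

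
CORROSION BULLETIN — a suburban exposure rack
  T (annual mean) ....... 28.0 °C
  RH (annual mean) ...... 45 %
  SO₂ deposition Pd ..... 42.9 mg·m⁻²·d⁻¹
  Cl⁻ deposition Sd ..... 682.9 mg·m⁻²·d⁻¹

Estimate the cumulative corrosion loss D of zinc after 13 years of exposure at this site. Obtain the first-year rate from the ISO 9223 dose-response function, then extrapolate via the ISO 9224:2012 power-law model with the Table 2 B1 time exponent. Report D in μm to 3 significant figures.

zinc: f(T) = -0.071·(T−10) [T>10 °C] = -1.2780
  SO₂ term: 0.0129·42.9^0.44·exp(0.046·45-1.2780) = 0.1489
  Sd branch = 0.0175·Sd^0.57·e^(0.008·RH+0.085·T) = 11.18 μm/a
  r_corr = 0.1489 + 11.18 = 11.33 μm/a
Long-term exponent b (ISO 9224 Table 2, B1) = 0.813
  D(13) = 11.33 × 13^0.813 = 11.33 × 8.047 = 91.19 μm

D(13) = 91.2 μm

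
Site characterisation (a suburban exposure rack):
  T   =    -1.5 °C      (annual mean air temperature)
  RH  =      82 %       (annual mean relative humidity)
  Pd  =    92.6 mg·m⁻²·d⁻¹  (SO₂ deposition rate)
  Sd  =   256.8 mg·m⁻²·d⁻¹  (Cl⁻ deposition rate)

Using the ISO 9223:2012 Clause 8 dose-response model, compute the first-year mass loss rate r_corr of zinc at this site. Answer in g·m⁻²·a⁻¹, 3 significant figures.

r_corr = 24.0 g·m⁻²·a⁻¹

zinc: T≤10 °C ⇒ hinge +0.038·(-1.5−10) = -0.4370
  SO₂ term: 0.0129·92.6^0.44·exp(0.046·82-0.4370) = 2.656
  Sd branch = 0.0175·Sd^0.57·e^(0.008·RH+0.085·T) = 0.7015 μm/a
  sum: 2.656 + 0.7015 → r_corr = 3.358 μm/a
Convert to mass loss: 3.358 μm/a × 7.14 g/cm³ = 23.97 g·m⁻²·a⁻¹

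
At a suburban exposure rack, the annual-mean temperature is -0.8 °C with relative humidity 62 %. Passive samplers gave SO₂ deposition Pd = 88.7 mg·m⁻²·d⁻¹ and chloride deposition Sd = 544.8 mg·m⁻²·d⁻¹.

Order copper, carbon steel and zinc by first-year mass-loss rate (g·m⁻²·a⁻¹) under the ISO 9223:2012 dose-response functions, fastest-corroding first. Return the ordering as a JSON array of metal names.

["carbon steel", "zinc", "copper"]

copper: temperature factor f = +0.126·(-10.8) = -1.3608
  SO₂ term: 0.0053·88.7^0.26·exp(0.059·62-1.3608) = 0.1692
  Sd branch = 0.01025·Sd^0.27·e^(0.036·RH+0.049·T) = 0.5033 μm/a
  sum: 0.1692 + 0.5033 → r_corr = 0.6725 μm/a
  mass loss = 0.6725 μm/a × 8.96 g/cm³ = 6.026 g·m⁻²·a⁻¹
carbon steel: temperature factor f = +0.150·(-10.8) = -1.6200
  SO₂ term: 1.77·88.7^0.52·exp(0.02·62-1.6200) = 12.47
  Cl⁻ term: 0.102·544.8^0.62·exp(0.033·62+0.04·-0.8) = 38
  r_corr = 12.47 + 38 = 50.47 μm/a
  mass loss = 50.47 μm/a × 7.85 g/cm³ = 396.2 g·m⁻²·a⁻¹
zinc: f(T) = +0.038·(T−10) [T≤10 °C] = -0.4104
  Pd branch = 0.0129·Pd^0.44·e^(0.046·RH+f) = 1.067 μm/a
  Sd branch = 0.0175·Sd^0.57·e^(0.008·RH+0.085·T) = 0.974 μm/a
  sum: 1.067 + 0.974 → r_corr = 2.041 μm/a
  mass loss = 2.041 μm/a × 7.14 g/cm³ = 14.57 g·m⁻²·a⁻¹
Ordering by g·m⁻²·a⁻¹: carbon steel (396) > zinc (14.6) > copper (6.03)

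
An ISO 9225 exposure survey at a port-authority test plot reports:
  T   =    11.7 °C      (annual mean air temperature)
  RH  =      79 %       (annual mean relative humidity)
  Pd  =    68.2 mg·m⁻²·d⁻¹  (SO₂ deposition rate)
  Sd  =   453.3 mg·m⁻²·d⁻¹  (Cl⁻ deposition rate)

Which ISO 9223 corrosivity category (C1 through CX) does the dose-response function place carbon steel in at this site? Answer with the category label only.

carbon steel: T>10 °C ⇒ hinge -0.054·(11.7−10) = -0.0918
  sulphur-dioxide contribution → 70.45 μm/a
  chloride contribution → 97.95 μm/a
  total first-year rate 168.4 μm/a
168 μm/a falls in (80, 200] for carbon steel → category C5

C5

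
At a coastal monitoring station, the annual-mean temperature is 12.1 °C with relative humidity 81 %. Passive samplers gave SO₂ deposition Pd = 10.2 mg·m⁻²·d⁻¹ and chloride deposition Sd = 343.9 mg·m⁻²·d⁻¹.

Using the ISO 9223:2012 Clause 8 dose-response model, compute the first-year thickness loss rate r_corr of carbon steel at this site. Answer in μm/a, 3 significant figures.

r_corr = 116 μm/a

carbon steel: f(T) = -0.054·(T−10) [T>10 °C] = -0.1134
  sulphur-dioxide contribution → 26.71 μm/a
  chloride contribution → 89.59 μm/a
  ⇒ r_corr(carbon steel) = 116.3 μm/a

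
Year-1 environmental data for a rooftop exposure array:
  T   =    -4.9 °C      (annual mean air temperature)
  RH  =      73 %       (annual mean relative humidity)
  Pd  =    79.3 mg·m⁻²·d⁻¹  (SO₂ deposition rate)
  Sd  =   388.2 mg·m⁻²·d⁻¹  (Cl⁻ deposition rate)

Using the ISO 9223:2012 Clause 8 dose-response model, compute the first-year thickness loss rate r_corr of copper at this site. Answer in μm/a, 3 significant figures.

copper: T≤10 °C ⇒ hinge +0.126·(-4.9−10) = -1.8774
  sulphur-dioxide contribution → 0.1876 μm/a
  chloride contribution → 0.5582 μm/a
  total first-year rate 0.7458 μm/a

r_corr = 0.746 μm/a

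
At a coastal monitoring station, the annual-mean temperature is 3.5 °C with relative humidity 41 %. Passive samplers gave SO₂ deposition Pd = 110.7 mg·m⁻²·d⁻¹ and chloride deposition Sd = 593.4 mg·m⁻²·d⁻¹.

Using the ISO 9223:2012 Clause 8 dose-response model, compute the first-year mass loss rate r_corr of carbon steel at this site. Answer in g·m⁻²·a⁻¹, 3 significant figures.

carbon steel: temperature factor f = +0.150·(-6.5) = -0.9750
  SO₂ term: 1.77·110.7^0.52·exp(0.02·41-0.9750) = 17.52
  Sd branch = 0.102·Sd^0.62·e^(0.033·RH+0.04·T) = 23.79 μm/a
  sum: 17.52 + 23.79 → r_corr = 41.32 μm/a
Convert to mass loss: 41.32 μm/a × 7.85 g/cm³ = 324.3 g·m⁻²·a⁻¹

r_corr = 324 g·m⁻²·a⁻¹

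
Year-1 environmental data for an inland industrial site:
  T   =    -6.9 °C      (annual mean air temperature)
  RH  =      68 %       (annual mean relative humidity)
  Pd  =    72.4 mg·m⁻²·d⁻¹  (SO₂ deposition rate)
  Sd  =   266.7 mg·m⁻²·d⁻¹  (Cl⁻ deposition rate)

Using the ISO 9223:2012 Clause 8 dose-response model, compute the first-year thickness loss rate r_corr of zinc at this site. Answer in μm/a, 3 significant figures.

zinc: temperature factor f = +0.038·(-16.9) = -0.6422
  Pd branch = 0.0129·Pd^0.44·e^(0.046·RH+f) = 1.02 μm/a
  Cl⁻ term: 0.0175·266.7^0.57·exp(0.008·68+0.085·-6.9) = 0.405
  r_corr = 1.02 + 0.405 = 1.425 μm/a

r_corr = 1.42 μm/a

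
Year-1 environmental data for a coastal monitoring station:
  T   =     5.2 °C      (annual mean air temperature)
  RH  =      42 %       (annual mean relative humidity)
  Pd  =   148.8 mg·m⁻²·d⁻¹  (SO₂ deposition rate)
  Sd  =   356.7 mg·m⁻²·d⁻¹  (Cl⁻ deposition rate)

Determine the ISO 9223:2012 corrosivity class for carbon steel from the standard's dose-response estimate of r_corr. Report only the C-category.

carbon steel: f(T) = +0.150·(T−10) [T≤10 °C] = -0.7200
  sulphur-dioxide contribution → 26.91 μm/a
  chloride contribution → 19.2 μm/a
  total first-year rate 46.11 μm/a
Category bounds: 25…50 μm/a bracket r_corr ⇒ C3

C3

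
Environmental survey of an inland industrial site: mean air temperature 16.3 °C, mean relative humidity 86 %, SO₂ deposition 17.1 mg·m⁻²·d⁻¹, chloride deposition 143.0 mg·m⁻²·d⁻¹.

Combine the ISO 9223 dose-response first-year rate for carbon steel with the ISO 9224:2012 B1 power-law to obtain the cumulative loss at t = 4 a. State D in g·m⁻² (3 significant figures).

D(4) = 1.67e+03 g·m⁻²

carbon steel: T>10 °C ⇒ hinge -0.054·(16.3−10) = -0.3402
  SO₂ term: 1.77·17.1^0.52·exp(0.02·86-0.3402) = 30.79
  Cl⁻ term: 0.102·143.0^0.62·exp(0.033·86+0.04·16.3) = 72.54
  r_corr = 30.79 + 72.54 = 103.3 μm/a
ISO 9224: D(t) = r_corr · t^b with b = 0.523 (carbon steel, B1)
  D(4) = 103.3 × 4^0.523 = 103.3 × 2.065 = 213.4 μm
  Mass loss = 213.4 μm × 7.85 g/cm³ = 1675 g·m⁻²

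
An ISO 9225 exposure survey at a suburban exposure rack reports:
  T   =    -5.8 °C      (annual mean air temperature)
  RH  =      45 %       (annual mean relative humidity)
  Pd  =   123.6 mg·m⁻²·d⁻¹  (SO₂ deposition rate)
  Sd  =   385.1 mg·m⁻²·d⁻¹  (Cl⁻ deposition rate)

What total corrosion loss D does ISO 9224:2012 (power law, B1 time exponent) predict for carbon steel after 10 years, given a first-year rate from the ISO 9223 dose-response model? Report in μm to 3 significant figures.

D(10) = 64.3 μm

carbon steel: f(T) = +0.150·(T−10) [T≤10 °C] = -2.3700
  sulphur-dioxide contribution → 4.982 μm/a
  chloride contribution → 14.32 μm/a
  total first-year rate 19.3 μm/a
ISO 9224: D(t) = r_corr · t^b with b = 0.523 (carbon steel, B1)
  D(10) = 19.3 × 10^0.523 = 19.3 × 3.334 = 64.35 μm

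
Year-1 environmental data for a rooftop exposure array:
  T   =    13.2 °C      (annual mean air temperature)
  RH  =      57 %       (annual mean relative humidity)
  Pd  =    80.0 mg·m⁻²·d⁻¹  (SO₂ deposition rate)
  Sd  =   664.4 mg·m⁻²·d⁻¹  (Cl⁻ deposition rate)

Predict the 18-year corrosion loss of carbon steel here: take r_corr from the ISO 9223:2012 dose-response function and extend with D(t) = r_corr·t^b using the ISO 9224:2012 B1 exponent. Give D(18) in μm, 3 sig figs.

D(18) = 495 μm

carbon steel: f(T) = -0.054·(T−10) [T>10 °C] = -0.1728
  SO₂ term: 1.77·80.0^0.52·exp(0.02·57-0.1728) = 45.46
  Cl⁻ term: 0.102·664.4^0.62·exp(0.033·57+0.04·13.2) = 63.79
  sum: 45.46 + 63.79 → r_corr = 109.2 μm/a
ISO 9224: D(t) = r_corr · t^b with b = 0.523 (carbon steel, B1)
  D(18) = 109.2 × 18^0.523 = 109.2 × 4.534 = 495.3 μm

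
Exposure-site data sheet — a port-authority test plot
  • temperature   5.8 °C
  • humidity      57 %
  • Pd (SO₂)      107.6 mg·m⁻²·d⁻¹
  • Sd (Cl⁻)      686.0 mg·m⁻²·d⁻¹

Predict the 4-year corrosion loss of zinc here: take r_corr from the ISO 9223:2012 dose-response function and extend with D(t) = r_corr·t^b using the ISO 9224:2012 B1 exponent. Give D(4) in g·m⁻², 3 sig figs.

D(4) = 67.3 g·m⁻²

zinc: f(T) = +0.038·(T−10) [T≤10 °C] = -0.1596
  SO₂ term: 0.0129·107.6^0.44·exp(0.046·57-0.1596) = 1.186
  Sd branch = 0.0175·Sd^0.57·e^(0.008·RH+0.085·T) = 1.87 μm/a
  r_corr = 1.186 + 1.87 = 3.056 μm/a
Long-term exponent b (ISO 9224 Table 2, B1) = 0.813
  D(4) = 3.056 × 4^0.813 = 3.056 × 3.087 = 9.432 μm
  Mass loss = 9.432 μm × 7.14 g/cm³ = 67.35 g·m⁻²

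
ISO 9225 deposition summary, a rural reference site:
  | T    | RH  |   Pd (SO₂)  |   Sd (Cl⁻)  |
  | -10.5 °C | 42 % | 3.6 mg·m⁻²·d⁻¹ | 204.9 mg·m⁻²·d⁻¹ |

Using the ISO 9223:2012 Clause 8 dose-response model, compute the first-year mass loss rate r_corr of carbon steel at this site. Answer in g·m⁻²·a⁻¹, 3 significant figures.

carbon steel: T≤10 °C ⇒ hinge +0.150·(-10.5−10) = -3.0750
  Pd branch = 1.77·Pd^0.52·e^(0.02·RH+f) = 0.3686 μm/a
  Cl⁻ term: 0.102·204.9^0.62·exp(0.033·42+0.04·-10.5) = 7.266
  sum: 0.3686 + 7.266 → r_corr = 7.634 μm/a
Convert to mass loss: 7.634 μm/a × 7.85 g/cm³ = 59.93 g·m⁻²·a⁻¹

r_corr = 59.9 g·m⁻²·a⁻¹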